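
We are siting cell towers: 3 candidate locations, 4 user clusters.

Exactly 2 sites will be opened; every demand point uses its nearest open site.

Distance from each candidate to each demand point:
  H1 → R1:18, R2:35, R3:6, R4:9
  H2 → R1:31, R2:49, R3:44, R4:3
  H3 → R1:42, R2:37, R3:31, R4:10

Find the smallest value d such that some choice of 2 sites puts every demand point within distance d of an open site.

35

Open {H1, H2}.
  Farthest demand point is R2 at distance 35 (to H1); all others are ≤ 35.
With {H1, H3} the worst case is 35.
With {H2, H3} the worst case is 37.
No size-2 selection achieves below 35.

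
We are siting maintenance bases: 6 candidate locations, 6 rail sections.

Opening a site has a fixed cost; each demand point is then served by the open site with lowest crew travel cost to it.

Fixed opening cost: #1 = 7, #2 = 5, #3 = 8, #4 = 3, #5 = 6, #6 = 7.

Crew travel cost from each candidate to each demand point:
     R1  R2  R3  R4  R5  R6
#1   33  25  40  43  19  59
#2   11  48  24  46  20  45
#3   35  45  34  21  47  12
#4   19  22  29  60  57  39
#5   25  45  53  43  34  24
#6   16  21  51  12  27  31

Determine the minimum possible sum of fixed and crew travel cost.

Open {#2, #3, #6}: assign each demand point to its cheapest open site.
  R1→#2 11, R2→#6 21, R3→#2 24, R4→#6 12, R5→#2 20, R6→#3 12
  crew travel cost 100, fixed 20 → total 120.
Compare {#2, #3, #4, #6}: crew travel cost 100 + fixed 23 = 123.
Compare {#2, #3, #4}: crew travel cost 110 + fixed 16 = 126.
Compare {#1, #2, #3, #6}: crew travel cost 99 + fixed 27 = 126.
All other subsets cost ≥ 123. Minimum total cost: 120.

120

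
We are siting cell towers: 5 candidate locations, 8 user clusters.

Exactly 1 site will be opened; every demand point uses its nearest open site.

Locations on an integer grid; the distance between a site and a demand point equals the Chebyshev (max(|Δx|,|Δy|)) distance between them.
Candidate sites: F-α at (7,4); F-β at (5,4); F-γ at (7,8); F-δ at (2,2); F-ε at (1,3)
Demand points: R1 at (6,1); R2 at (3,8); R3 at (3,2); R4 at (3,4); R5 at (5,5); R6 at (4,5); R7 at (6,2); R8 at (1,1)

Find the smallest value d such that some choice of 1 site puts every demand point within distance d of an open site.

Open {F-β}.
  Farthest demand point is R2 at distance 4 (to F-β); all others are ≤ 4.
With {F-ε} the worst case is 5.
With {F-α} the worst case is 6.
No size-1 selection achieves below 4.

4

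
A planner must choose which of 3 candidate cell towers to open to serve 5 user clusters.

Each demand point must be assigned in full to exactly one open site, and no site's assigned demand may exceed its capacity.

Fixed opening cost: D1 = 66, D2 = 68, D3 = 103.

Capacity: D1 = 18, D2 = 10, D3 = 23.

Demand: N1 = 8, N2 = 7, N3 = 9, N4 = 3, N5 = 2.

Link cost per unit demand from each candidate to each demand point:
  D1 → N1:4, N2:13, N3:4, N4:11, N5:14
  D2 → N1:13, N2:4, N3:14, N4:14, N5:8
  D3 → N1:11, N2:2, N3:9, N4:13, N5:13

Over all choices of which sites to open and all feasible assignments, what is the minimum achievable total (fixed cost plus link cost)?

Open {D1, D3}; cheapest assignment that respects the capacities:
  D1 (cap 18, load 17): N1, N3 — cost 8×4 + 9×4 = 68
  D3 (cap 23, load 12): N2, N4, N5 — cost 7×2 + 3×13 + 2×13 = 79
  Shipping 147, fixed 169 → total 316.
  Any other capacity-feasible assignment to {D1, D3} ships for at least 147.
Compare {D1, D2, D3}: its best feasible assignment gives total 374.
Compare {D2, D3}: its best feasible assignment gives total 423.
Every other set of open sites that can feasibly serve all demand totals ≥ 374 even under its best assignment. Minimum: 316.

316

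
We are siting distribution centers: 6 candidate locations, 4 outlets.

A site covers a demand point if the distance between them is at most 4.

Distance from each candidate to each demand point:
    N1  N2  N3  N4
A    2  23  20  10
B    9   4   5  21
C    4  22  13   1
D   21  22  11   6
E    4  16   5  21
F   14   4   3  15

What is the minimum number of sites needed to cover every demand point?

2

Coverage sets (demand points within 4 of each site):
  A: {N1}
  B: {N2}
  C: {N1, N4}
  D: {}
  E: {N1}
  F: {N2, N3}
No single site covers all 4 demand points.
But {C, F} covers everything, so the minimum is 2.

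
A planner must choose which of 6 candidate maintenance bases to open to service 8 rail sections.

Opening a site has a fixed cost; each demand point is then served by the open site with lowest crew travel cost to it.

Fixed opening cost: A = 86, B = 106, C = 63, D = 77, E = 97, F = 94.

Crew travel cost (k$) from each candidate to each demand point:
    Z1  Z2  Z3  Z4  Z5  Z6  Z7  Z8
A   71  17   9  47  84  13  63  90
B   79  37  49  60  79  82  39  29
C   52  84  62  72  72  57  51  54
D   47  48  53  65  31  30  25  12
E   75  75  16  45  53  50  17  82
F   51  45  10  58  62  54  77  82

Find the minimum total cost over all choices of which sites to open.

Open {A, D}: assign each demand point to its cheapest open site.
  Z1→D 47, Z2→A 17, Z3→A 9, Z4→A 47, Z5→D 31, Z6→A 13, Z7→D 25, Z8→D 12
  crew travel cost 201, fixed 163 → total 364.
Compare {D}: crew travel cost 311 + fixed 77 = 388.
Compare {D, E}: crew travel cost 246 + fixed 174 = 420.
Compare {A, C, D}: crew travel cost 201 + fixed 226 = 427.
All other subsets cost ≥ 388. Minimum total cost: 364.

364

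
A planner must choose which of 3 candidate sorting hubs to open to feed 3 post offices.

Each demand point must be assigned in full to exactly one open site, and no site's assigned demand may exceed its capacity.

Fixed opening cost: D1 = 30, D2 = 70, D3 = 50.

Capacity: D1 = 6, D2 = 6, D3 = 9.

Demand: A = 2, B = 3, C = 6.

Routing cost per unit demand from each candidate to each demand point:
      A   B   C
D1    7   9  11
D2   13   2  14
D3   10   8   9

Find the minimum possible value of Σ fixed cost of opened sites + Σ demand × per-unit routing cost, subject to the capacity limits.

Open {D1, D3}; cheapest assignment that respects the capacities:
  D1 (cap 6, load 2): A — cost 2×7 = 14
  D3 (cap 9, load 9): B, C — cost 3×8 + 6×9 = 78
  Shipping 92, fixed 80 → total 172.
  Any other capacity-feasible assignment to {D1, D3} ships for at least 92.
Compare {D1, D2}: its best feasible assignment gives total 198.
Compare {D2, D3}: its best feasible assignment gives total 200.
Every other set of open sites that can feasibly serve all demand totals ≥ 198 even under its best assignment. Minimum: 172.

172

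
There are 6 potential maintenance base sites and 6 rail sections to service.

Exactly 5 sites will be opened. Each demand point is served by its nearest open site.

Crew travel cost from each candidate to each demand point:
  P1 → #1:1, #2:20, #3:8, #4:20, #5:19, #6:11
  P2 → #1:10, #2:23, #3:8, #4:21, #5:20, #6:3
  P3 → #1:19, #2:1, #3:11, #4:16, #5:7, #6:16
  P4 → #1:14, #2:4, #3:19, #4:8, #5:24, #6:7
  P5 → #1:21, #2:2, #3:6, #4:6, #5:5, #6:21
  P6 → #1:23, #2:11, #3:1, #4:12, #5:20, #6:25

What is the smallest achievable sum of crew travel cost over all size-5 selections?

Open {P1, P2, P3, P5, P6}.
  #1→P1 1, #2→P3 1, #3→P6 1, #4→P5 6, #5→P5 5, #6→P2 3  ⇒ total 17.
Compare {P1, P2, P4, P5, P6}: total 18.
Compare {P1, P2, P3, P4, P6}: total 21.
No size-5 selection does better; minimum is 17.

17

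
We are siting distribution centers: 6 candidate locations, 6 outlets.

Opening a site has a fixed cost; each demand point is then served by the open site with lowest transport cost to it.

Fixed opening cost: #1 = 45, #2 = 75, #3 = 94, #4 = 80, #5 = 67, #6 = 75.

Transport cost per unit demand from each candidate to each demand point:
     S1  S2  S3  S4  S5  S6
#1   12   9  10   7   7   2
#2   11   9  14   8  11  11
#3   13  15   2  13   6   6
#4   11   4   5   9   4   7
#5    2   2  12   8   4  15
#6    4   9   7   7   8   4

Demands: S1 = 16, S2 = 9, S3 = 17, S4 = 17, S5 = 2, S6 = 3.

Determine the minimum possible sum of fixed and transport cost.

Open {#3, #5}: assign each demand point to its cheapest open site.
  S1→#5 16×2=32, S2→#5 9×2=18, S3→#3 17×2=34, S4→#5 17×8=136, S5→#5 2×4=8, S6→#3 3×6=18
  transport cost 246, fixed 161 → total 407.
Compare {#1, #3, #5}: transport cost 217 + fixed 206 = 423.
Compare {#4, #5}: transport cost 300 + fixed 147 = 447.
Compare {#5, #6}: transport cost 308 + fixed 142 = 450.
All other subsets cost ≥ 423. Minimum total cost: 407.

407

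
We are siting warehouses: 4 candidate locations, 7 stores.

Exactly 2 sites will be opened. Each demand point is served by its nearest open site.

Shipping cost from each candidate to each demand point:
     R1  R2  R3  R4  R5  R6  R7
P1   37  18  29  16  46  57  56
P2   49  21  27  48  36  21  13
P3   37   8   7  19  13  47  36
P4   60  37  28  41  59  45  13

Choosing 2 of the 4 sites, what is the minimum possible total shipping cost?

Open {P2, P3}.
  R1→P3 37, R2→P3 8, R3→P3 7, R4→P3 19, R5→P3 13, R6→P2 21, R7→P2 13  ⇒ total 118.
Compare {P3, P4}: total 142.
Compare {P1, P3}: total 164.
No size-2 selection does better; minimum is 118.

118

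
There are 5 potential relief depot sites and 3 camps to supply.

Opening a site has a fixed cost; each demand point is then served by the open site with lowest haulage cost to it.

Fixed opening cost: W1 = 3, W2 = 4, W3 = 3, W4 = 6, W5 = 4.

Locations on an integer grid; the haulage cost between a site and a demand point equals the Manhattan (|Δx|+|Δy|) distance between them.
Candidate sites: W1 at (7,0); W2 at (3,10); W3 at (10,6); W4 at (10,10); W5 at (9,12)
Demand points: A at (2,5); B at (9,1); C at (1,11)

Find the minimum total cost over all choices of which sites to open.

19

Open {W1, W2}: assign each demand point to its cheapest open site.
  A→W2 6, B→W1 3, C→W2 3
  haulage cost 12, fixed 7 → total 19.
Compare {W2, W3}: haulage cost 15 + fixed 7 = 22.
Compare {W1, W2, W3}: haulage cost 12 + fixed 10 = 22.
Compare {W1, W2, W5}: haulage cost 12 + fixed 11 = 23.
All other subsets cost ≥ 22. Minimum total cost: 19.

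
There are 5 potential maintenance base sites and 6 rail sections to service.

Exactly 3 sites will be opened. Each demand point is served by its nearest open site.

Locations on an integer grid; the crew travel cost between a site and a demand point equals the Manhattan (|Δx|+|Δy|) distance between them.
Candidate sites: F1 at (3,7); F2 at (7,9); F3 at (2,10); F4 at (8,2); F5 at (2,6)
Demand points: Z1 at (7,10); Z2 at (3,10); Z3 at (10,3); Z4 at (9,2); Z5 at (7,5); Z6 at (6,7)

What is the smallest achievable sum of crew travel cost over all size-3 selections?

Open {F2, F3, F4}.
  Z1→F2 1, Z2→F3 1, Z3→F4 3, Z4→F4 1, Z5→F2 4, Z6→F2 3  ⇒ total 13.
Compare {F1, F2, F4}: total 15.
Compare {F1, F3, F4}: total 17.
No size-3 selection does better; minimum is 13.

13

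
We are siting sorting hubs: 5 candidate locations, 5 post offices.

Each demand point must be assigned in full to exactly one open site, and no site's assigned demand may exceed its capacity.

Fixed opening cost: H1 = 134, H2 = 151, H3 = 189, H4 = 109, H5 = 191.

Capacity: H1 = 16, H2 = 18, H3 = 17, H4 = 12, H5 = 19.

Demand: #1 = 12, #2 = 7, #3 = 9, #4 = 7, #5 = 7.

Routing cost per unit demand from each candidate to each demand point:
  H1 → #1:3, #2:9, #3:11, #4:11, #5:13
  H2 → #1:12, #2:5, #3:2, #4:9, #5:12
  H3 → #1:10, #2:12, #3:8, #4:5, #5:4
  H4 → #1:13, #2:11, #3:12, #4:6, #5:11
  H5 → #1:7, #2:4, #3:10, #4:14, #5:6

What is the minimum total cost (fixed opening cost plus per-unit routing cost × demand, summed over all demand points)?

626

Open {H1, H2, H3}; cheapest assignment that respects the capacities:
  H1 (cap 16, load 12): #1 — cost 12×3 = 36
  H2 (cap 18, load 16): #2, #3 — cost 7×5 + 9×2 = 53
  H3 (cap 17, load 14): #4, #5 — cost 7×5 + 7×4 = 63
  Shipping 152, fixed 474 → total 626.
  Any other capacity-feasible assignment to {H1, H2, H3} ships for at least 152.
Compare {H1, H2, H5}: its best feasible assignment gives total 663.
Compare {H2, H4, H5}: its best feasible assignment gives total 672.
Every other set of open sites that can feasibly serve all demand totals ≥ 663 even under its best assignment. Minimum: 626.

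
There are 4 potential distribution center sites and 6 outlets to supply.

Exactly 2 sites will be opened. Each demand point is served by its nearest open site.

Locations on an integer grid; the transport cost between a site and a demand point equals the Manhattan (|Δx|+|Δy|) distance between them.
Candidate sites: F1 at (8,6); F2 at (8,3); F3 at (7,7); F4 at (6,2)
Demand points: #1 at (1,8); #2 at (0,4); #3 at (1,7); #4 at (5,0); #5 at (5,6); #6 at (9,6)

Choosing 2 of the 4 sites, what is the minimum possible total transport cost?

Open {F3, F4}.
  #1→F3 7, #2→F4 8, #3→F3 6, #4→F4 3, #5→F3 3, #6→F3 3  ⇒ total 30.
Compare {F1, F4}: total 32.
Compare {F2, F3}: total 34.
No size-2 selection does better; minimum is 30.

30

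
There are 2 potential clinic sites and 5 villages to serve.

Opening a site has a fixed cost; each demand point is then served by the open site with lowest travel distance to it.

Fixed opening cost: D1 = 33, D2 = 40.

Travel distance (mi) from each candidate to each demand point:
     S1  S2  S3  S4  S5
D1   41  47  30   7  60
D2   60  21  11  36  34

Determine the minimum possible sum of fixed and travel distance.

187

Open {D1, D2}: assign each demand point to its cheapest open site.
  S1→D1 41, S2→D2 21, S3→D2 11, S4→D1 7, S5→D2 34
  travel distance 114, fixed 73 → total 187.
Compare {D2}: travel distance 162 + fixed 40 = 202.
Compare {D1}: travel distance 185 + fixed 33 = 218.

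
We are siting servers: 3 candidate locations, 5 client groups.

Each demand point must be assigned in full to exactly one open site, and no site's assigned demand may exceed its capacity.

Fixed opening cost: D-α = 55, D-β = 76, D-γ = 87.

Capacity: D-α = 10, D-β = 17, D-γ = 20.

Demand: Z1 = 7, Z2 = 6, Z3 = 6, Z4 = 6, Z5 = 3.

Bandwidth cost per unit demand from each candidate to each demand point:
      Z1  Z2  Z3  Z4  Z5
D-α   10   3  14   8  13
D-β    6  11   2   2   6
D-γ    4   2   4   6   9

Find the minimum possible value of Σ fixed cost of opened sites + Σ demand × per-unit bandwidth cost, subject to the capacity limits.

Open {D-β, D-γ}; cheapest assignment that respects the capacities:
  D-β (cap 17, load 15): Z3, Z4, Z5 — cost 6×2 + 6×2 + 3×6 = 42
  D-γ (cap 20, load 13): Z1, Z2 — cost 7×4 + 6×2 = 40
  Shipping 82, fixed 163 → total 245.
  Any other capacity-feasible assignment to {D-β, D-γ} ships for at least 82.
Compare {D-α, D-γ}: its best feasible assignment gives total 287.
Compare {D-α, D-β, D-γ}: its best feasible assignment gives total 300.
Every other set of open sites that can feasibly serve all demand totals ≥ 287 even under its best assignment. Minimum: 245.

245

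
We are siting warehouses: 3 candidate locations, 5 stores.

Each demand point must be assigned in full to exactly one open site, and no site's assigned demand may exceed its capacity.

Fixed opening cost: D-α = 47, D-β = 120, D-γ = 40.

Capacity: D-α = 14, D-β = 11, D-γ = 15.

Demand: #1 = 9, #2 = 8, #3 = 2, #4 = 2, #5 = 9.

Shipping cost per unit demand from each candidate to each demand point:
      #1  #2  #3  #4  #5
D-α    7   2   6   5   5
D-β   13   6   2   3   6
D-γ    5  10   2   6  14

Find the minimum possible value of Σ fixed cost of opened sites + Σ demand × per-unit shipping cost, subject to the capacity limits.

Open {D-α, D-β, D-γ}; cheapest assignment that respects the capacities:
  D-α (cap 14, load 8): #2 — cost 8×2 = 16
  D-β (cap 11, load 11): #4, #5 — cost 2×3 + 9×6 = 60
  D-γ (cap 15, load 11): #1, #3 — cost 9×5 + 2×2 = 49
  Shipping 125, fixed 207 → total 332.
  Any other capacity-feasible assignment to {D-α, D-β, D-γ} ships for at least 125.
Total demand is 30 and no other set of sites has combined capacity ≥ 30, so {D-α, D-β, D-γ} is the only feasible choice of open sites. Minimum: 332.

332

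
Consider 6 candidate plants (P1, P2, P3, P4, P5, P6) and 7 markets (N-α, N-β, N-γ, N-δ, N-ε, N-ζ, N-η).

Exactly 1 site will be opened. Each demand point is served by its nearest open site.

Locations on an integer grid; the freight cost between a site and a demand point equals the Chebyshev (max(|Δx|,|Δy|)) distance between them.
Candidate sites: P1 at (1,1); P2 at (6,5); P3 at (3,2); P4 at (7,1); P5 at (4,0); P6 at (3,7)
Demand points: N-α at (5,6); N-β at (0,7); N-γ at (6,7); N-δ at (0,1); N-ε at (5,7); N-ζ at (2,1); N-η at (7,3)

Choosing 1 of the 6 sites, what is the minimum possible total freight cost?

Open {P2}.
  N-α→P2 1, N-β→P2 6, N-γ→P2 2, N-δ→P2 6, N-ε→P2 2, N-ζ→P2 4, N-η→P2 2  ⇒ total 23.
Compare {P6}: total 26.
Compare {P3}: total 27.
No size-1 selection does better; minimum is 23.

23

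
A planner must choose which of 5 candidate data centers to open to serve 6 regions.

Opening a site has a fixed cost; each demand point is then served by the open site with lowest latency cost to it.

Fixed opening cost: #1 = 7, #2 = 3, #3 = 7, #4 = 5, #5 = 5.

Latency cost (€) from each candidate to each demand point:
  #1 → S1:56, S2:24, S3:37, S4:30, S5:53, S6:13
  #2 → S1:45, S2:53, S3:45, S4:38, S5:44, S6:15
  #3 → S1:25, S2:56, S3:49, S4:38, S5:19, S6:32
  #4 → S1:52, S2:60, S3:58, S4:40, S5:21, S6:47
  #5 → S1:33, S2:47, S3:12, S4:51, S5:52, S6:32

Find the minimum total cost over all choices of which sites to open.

142

Open {#1, #3, #5}: assign each demand point to its cheapest open site.
  S1→#3 25, S2→#1 24, S3→#5 12, S4→#1 30, S5→#3 19, S6→#1 13
  latency cost 123, fixed 19 → total 142.
Compare {#1, #2, #3, #5}: latency cost 123 + fixed 22 = 145.
Compare {#1, #3, #4, #5}: latency cost 123 + fixed 24 = 147.
Compare {#1, #4, #5}: latency cost 133 + fixed 17 = 150.
All other subsets cost ≥ 145. Minimum total cost: 142.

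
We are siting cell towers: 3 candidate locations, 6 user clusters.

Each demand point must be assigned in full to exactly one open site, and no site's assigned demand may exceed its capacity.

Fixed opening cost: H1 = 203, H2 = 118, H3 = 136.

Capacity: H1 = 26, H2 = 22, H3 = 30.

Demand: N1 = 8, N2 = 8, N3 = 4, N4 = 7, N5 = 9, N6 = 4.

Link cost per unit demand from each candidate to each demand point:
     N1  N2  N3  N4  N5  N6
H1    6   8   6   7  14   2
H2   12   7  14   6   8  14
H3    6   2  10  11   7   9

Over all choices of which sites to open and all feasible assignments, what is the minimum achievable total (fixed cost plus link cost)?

508

Open {H2, H3}; cheapest assignment that respects the capacities:
  H2 (cap 22, load 16): N4, N5 — cost 7×6 + 9×8 = 114
  H3 (cap 30, load 24): N1, N2, N3, N6 — cost 8×6 + 8×2 + 4×10 + 4×9 = 140
  Shipping 254, fixed 254 → total 508.
  Any other capacity-feasible assignment to {H2, H3} ships for at least 254.
Compare {H1, H3}: its best feasible assignment gives total 547.
Compare {H1, H2}: its best feasible assignment gives total 578.
Every other set of open sites that can feasibly serve all demand totals ≥ 547 even under its best assignment. Minimum: 508.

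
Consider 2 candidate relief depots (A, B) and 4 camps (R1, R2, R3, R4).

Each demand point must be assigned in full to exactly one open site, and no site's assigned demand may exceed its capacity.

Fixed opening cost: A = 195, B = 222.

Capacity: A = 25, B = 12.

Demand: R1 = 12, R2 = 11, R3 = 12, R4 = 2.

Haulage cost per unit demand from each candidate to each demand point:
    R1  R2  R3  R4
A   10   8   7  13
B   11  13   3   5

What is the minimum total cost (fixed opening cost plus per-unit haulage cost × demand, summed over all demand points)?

Open {A, B}; cheapest assignment that respects the capacities:
  A (cap 25, load 25): R1, R2, R4 — cost 12×10 + 11×8 + 2×13 = 234
  B (cap 12, load 12): R3 — cost 12×3 = 36
  Shipping 270, fixed 417 → total 687.
  Any other capacity-feasible assignment to {A, B} ships for at least 270.
Total demand is 37 and no other set of sites has combined capacity ≥ 37, so {A, B} is the only feasible choice of open sites. Minimum: 687.

687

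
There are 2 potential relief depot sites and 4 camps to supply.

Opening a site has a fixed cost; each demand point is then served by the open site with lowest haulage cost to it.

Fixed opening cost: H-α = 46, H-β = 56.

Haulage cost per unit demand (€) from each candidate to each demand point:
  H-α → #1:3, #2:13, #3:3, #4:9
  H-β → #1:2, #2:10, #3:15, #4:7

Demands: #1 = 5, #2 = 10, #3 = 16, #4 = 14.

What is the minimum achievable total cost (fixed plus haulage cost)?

Open {H-α, H-β}: assign each demand point to its cheapest open site.
  #1→H-β 5×2=10, #2→H-β 10×10=100, #3→H-α 16×3=48, #4→H-β 14×7=98
  haulage cost 256, fixed 102 → total 358.
Compare {H-α}: haulage cost 319 + fixed 46 = 365.
Compare {H-β}: haulage cost 448 + fixed 56 = 504.

358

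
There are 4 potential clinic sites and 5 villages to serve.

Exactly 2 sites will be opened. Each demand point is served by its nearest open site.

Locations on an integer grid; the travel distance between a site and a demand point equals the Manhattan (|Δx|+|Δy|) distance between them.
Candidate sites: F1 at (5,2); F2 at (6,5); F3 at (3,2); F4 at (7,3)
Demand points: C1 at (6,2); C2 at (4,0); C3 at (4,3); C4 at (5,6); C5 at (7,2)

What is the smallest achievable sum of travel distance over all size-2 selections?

Open {F1, F2}.
  C1→F1 1, C2→F1 3, C3→F1 2, C4→F2 2, C5→F1 2  ⇒ total 10.
Compare {F1, F4}: total 11.
Compare {F1, F3}: total 12.
No size-2 selection does better; minimum is 10.

10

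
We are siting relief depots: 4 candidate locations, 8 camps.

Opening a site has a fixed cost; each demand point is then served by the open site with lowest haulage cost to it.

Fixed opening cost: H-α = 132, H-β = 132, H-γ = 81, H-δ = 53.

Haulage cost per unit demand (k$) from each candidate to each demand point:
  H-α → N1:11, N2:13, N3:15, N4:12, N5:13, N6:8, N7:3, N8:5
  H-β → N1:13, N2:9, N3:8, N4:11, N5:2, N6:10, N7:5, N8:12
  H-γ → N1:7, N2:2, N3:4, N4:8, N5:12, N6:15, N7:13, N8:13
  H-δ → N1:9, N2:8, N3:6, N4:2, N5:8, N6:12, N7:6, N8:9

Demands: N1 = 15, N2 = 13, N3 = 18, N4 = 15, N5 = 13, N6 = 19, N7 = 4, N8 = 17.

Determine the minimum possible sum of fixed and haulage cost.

852

Open {H-α, H-γ, H-δ}: assign each demand point to its cheapest open site.
  N1→H-γ 15×7=105, N2→H-γ 13×2=26, N3→H-γ 18×4=72, N4→H-δ 15×2=30, N5→H-δ 13×8=104, N6→H-α 19×8=152, N7→H-α 4×3=12, N8→H-α 17×5=85
  haulage cost 586, fixed 266 → total 852.
Compare {H-γ, H-δ}: haulage cost 742 + fixed 134 = 876.
Compare {H-β, H-γ, H-δ}: haulage cost 622 + fixed 266 = 888.
Compare {H-α, H-β, H-γ, H-δ}: haulage cost 508 + fixed 398 = 906.
All other subsets cost ≥ 876. Minimum total cost: 852.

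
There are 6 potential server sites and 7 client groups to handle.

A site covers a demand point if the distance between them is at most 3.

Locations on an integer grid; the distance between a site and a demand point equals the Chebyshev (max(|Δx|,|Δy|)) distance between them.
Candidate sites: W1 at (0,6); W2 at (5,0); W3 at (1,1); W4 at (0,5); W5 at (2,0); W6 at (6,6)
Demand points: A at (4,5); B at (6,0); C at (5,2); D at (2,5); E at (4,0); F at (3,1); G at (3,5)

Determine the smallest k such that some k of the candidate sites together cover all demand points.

3

Coverage sets (demand points within 3 of each site):
  W1: {D, G}
  W2: {B, C, E, F}
  W3: {E, F}
  W4: {D, G}
  W5: {C, E, F}
  W6: {A, G}
No 2 sites suffice: every size-2 union leaves at least one demand point uncovered.
But {W1, W2, W6} covers everything, so the minimum is 3.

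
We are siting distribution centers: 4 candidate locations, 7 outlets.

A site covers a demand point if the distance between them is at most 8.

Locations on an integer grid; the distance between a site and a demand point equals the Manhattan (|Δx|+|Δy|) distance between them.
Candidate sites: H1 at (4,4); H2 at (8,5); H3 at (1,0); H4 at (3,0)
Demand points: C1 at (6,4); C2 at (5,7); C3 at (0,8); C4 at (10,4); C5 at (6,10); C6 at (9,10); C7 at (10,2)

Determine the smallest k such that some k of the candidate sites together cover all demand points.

2

Coverage sets (demand points within 8 of each site):
  H1: {C1, C2, C3, C4, C5, C7}
  H2: {C1, C2, C4, C5, C6, C7}
  H3: {}
  H4: {C1}
No single site covers all 7 demand points.
But {H1, H2} covers everything, so the minimum is 2.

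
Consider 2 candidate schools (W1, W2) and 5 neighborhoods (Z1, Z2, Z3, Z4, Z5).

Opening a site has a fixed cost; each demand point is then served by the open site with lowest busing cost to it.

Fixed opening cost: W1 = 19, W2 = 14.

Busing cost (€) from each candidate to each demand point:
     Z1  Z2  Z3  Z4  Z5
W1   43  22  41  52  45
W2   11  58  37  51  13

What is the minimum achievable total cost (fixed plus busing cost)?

Open {W1, W2}: assign each demand point to its cheapest open site.
  Z1→W2 11, Z2→W1 22, Z3→W2 37, Z4→W2 51, Z5→W2 13
  busing cost 134, fixed 33 → total 167.
Compare {W2}: busing cost 170 + fixed 14 = 184.
Compare {W1}: busing cost 203 + fixed 19 = 222.

167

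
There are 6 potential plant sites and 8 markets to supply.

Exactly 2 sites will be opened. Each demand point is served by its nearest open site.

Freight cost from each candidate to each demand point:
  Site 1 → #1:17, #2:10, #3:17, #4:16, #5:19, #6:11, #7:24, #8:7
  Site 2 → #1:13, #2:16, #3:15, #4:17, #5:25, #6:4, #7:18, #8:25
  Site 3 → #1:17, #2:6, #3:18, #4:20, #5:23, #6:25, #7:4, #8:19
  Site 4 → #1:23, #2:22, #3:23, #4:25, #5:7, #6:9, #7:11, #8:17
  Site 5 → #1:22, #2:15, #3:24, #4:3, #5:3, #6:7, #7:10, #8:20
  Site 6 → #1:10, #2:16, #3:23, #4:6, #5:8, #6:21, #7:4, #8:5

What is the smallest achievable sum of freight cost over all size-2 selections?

Open {Site 2, Site 6}.
  #1→Site 6 10, #2→Site 2 16, #3→Site 2 15, #4→Site 6 6, #5→Site 6 8, #6→Site 2 4, #7→Site 6 4, #8→Site 6 5  ⇒ total 68.
Compare {Site 5, Site 6}: total 70.
Compare {Site 1, Site 6}: total 71.
No size-2 selection does better; minimum is 68.

68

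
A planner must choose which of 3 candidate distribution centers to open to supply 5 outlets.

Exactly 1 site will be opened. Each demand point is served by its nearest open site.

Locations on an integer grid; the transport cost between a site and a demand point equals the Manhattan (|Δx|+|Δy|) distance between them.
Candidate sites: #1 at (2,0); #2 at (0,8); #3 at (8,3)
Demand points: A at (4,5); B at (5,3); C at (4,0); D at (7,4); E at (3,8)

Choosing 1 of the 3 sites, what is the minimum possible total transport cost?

Open {#3}.
  A→#3 6, B→#3 3, C→#3 7, D→#3 2, E→#3 10  ⇒ total 28.
Compare {#1}: total 33.
Compare {#2}: total 43.

28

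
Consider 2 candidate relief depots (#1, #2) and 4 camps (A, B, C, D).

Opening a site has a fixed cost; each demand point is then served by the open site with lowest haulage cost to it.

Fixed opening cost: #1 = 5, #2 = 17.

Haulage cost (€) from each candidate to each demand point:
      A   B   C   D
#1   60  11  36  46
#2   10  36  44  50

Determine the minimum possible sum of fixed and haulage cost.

Open {#1, #2}: assign each demand point to its cheapest open site.
  A→#2 10, B→#1 11, C→#1 36, D→#1 46
  haulage cost 103, fixed 22 → total 125.
Compare {#2}: haulage cost 140 + fixed 17 = 157.
Compare {#1}: haulage cost 153 + fixed 5 = 158.

125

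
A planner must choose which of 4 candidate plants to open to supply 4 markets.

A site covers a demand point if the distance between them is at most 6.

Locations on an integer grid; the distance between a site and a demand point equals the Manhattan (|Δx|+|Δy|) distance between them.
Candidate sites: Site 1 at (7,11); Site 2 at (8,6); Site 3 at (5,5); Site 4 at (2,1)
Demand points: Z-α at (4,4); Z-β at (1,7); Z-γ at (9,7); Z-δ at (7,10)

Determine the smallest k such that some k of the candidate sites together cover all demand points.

Coverage sets (demand points within 6 of each site):
  Site 1: {Z-γ, Z-δ}
  Site 2: {Z-α, Z-γ, Z-δ}
  Site 3: {Z-α, Z-β, Z-γ}
  Site 4: {Z-α}
No single site covers all 4 demand points.
But {Site 1, Site 3} covers everything, so the minimum is 2.

2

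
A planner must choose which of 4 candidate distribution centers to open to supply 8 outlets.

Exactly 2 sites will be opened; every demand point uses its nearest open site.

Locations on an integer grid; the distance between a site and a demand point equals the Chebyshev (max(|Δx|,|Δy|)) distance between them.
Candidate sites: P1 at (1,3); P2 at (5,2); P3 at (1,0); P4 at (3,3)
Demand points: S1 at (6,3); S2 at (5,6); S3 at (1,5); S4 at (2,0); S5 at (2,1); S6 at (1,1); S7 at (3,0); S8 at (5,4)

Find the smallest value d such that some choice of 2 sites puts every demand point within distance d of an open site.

3

Open {P1, P4}.
  Farthest demand point is S1 at distance 3 (to P4); all others are ≤ 3.
With {P2, P4} the worst case is 3.
With {P3, P4} the worst case is 3.
No size-2 selection achieves below 3.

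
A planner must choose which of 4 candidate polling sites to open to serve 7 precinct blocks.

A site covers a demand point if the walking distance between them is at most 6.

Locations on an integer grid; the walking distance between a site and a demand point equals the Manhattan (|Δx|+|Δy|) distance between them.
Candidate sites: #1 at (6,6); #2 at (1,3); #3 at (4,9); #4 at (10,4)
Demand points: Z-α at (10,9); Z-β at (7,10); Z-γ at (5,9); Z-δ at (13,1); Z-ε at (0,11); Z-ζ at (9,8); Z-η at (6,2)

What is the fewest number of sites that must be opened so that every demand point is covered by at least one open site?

Coverage sets (demand points within 6 of each site):
  #1: {Z-β, Z-γ, Z-ζ, Z-η}
  #2: {Z-η}
  #3: {Z-α, Z-β, Z-γ, Z-ε, Z-ζ}
  #4: {Z-α, Z-δ, Z-ζ, Z-η}
No single site covers all 7 demand points.
But {#3, #4} covers everything, so the minimum is 2.

2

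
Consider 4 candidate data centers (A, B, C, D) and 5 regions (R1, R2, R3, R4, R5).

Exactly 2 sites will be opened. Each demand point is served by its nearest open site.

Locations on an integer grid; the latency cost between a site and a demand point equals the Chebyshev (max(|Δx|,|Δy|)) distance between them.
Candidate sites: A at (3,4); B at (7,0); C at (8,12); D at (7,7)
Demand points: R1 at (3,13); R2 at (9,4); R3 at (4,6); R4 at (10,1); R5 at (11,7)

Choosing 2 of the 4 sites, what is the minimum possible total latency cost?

Open {B, D}.
  R1→D 6, R2→D 3, R3→D 3, R4→B 3, R5→D 4  ⇒ total 19.
Compare {A, D}: total 21.
Compare {C, D}: total 21.
No size-2 selection does better; minimum is 19.

19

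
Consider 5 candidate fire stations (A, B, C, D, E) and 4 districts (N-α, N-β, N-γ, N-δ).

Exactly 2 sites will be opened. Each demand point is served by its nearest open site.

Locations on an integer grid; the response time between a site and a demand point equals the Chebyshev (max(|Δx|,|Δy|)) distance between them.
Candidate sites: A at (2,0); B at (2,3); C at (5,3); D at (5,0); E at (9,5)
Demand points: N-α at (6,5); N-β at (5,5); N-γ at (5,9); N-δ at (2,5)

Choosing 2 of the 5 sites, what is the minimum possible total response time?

11

Open {C, E}.
  N-α→C 2, N-β→C 2, N-γ→E 4, N-δ→C 3  ⇒ total 11.
Compare {B, C}: total 12.
Compare {B, E}: total 12.
No size-2 selection does better; minimum is 11.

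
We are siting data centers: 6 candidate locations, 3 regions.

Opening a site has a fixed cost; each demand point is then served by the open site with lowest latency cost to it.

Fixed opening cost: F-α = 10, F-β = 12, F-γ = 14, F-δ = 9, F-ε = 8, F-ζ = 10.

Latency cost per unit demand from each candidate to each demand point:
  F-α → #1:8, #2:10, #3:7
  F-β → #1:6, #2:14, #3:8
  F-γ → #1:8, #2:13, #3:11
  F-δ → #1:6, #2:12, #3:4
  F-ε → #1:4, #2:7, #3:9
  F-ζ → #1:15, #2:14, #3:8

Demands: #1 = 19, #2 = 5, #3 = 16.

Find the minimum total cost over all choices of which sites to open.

192

Open {F-δ, F-ε}: assign each demand point to its cheapest open site.
  #1→F-ε 19×4=76, #2→F-ε 5×7=35, #3→F-δ 16×4=64
  latency cost 175, fixed 17 → total 192.
Compare {F-α, F-δ, F-ε}: latency cost 175 + fixed 27 = 202.
Compare {F-δ, F-ε, F-ζ}: latency cost 175 + fixed 27 = 202.
Compare {F-β, F-δ, F-ε}: latency cost 175 + fixed 29 = 204.
All other subsets cost ≥ 202. Minimum total cost: 192.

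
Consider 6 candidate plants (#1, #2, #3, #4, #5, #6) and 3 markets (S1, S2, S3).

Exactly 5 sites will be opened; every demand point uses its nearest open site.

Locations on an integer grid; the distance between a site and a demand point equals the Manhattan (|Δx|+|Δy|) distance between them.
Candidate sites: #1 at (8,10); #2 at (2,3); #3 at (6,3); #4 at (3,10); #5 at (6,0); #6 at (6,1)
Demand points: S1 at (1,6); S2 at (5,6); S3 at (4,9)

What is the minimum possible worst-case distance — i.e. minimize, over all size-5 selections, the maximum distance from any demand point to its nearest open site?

4

Open {#1, #2, #3, #4, #5}.
  Farthest demand point is S1 at distance 4 (to #2); all others are ≤ 4.
With {#1, #2, #3, #4, #6} the worst case is 4.
With {#2, #3, #4, #5, #6} the worst case is 4.
No size-5 selection achieves below 4.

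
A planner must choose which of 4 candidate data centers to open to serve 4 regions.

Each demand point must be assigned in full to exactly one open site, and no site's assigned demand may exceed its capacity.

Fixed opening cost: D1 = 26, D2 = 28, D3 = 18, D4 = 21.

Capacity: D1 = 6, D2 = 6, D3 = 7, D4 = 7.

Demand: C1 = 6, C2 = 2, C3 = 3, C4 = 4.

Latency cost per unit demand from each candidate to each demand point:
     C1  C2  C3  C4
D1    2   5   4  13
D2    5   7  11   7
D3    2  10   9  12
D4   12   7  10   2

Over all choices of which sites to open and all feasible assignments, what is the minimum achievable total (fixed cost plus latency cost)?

107

Open {D1, D3, D4}; cheapest assignment that respects the capacities:
  D1 (cap 6, load 5): C2, C3 — cost 2×5 + 3×4 = 22
  D3 (cap 7, load 6): C1 — cost 6×2 = 12
  D4 (cap 7, load 4): C4 — cost 4×2 = 8
  Shipping 42, fixed 65 → total 107.
  Any other capacity-feasible assignment to {D1, D3, D4} ships for at least 42.
Compare {D2, D3, D4}: its best feasible assignment gives total 131.
Compare {D1, D2, D3}: its best feasible assignment gives total 134.
Every other set of open sites that can feasibly serve all demand totals ≥ 131 even under its best assignment. Minimum: 107.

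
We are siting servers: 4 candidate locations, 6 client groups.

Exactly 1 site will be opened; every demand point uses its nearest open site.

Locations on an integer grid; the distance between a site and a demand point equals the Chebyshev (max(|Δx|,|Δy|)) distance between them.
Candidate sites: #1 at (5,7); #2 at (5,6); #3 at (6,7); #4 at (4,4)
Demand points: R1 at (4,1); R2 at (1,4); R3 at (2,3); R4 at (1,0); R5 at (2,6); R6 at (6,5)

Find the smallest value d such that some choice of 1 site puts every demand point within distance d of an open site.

4

Open {#4}.
  Farthest demand point is R4 at distance 4 (to #4); all others are ≤ 4.
With {#2} the worst case is 6.
With {#1} the worst case is 7.
No size-1 selection achieves below 4.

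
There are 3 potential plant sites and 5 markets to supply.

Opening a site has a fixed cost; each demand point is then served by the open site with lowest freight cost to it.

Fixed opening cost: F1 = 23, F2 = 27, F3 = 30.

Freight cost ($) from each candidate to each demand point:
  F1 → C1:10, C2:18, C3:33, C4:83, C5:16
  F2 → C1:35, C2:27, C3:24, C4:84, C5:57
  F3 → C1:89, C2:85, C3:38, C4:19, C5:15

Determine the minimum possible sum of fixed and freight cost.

Open {F1, F3}: assign each demand point to its cheapest open site.
  C1→F1 10, C2→F1 18, C3→F1 33, C4→F3 19, C5→F3 15
  freight cost 95, fixed 53 → total 148.
Compare {F1, F2, F3}: freight cost 86 + fixed 80 = 166.
Compare {F2, F3}: freight cost 120 + fixed 57 = 177.
Compare {F1}: freight cost 160 + fixed 23 = 183.
All other subsets cost ≥ 166. Minimum total cost: 148.

148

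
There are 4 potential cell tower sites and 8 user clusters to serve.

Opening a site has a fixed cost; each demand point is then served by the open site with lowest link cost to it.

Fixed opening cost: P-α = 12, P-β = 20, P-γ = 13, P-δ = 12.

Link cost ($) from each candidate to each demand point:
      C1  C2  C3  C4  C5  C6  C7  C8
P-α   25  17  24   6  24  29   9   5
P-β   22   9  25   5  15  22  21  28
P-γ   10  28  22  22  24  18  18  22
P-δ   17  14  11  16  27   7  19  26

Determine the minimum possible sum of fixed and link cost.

117

Open {P-α, P-δ}: assign each demand point to its cheapest open site.
  C1→P-δ 17, C2→P-δ 14, C3→P-δ 11, C4→P-α 6, C5→P-α 24, C6→P-δ 7, C7→P-α 9, C8→P-α 5
  link cost 93, fixed 24 → total 117.
Compare {P-α, P-β, P-δ}: link cost 78 + fixed 44 = 122.
Compare {P-α, P-γ, P-δ}: link cost 86 + fixed 37 = 123.
Compare {P-α, P-β, P-γ, P-δ}: link cost 71 + fixed 57 = 128.
All other subsets cost ≥ 122. Minimum total cost: 117.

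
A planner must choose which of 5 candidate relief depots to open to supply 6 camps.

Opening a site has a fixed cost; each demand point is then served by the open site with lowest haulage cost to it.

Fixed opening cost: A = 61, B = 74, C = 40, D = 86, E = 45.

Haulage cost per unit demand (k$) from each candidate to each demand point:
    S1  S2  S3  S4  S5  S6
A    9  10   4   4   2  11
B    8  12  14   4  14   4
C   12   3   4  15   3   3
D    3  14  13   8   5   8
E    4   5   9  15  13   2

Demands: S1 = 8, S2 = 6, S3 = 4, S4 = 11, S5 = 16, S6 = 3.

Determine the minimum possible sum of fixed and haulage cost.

266

Open {A, E}: assign each demand point to its cheapest open site.
  S1→E 8×4=32, S2→E 6×5=30, S3→A 4×4=16, S4→A 11×4=44, S5→A 16×2=32, S6→E 3×2=6
  haulage cost 160, fixed 106 → total 266.
Compare {A, C}: haulage cost 191 + fixed 101 = 292.
Compare {A, C, E}: haulage cost 148 + fixed 146 = 294.
Compare {B, C}: haulage cost 199 + fixed 114 = 313.
All other subsets cost ≥ 292. Minimum total cost: 266.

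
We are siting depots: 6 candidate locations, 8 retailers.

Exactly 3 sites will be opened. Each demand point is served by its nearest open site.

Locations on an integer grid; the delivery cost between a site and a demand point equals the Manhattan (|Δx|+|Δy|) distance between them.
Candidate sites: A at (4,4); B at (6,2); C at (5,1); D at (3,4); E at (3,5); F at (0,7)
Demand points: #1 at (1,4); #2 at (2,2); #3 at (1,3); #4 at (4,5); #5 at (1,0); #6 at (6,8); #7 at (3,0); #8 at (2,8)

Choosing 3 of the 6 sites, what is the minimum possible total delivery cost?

Open {C, D, E}.
  #1→D 2, #2→D 3, #3→D 3, #4→E 1, #5→C 5, #6→E 6, #7→C 3, #8→E 4  ⇒ total 27.
Compare {A, C, D}: total 28.
Compare {A, D, F}: total 28.
No size-3 selection does better; minimum is 27.

27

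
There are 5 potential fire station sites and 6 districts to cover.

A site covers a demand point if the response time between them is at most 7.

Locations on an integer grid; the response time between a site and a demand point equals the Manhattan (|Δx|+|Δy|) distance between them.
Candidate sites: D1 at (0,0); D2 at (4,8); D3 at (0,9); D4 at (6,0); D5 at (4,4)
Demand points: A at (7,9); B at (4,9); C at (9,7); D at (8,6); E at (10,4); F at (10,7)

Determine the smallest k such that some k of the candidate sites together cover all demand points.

Coverage sets (demand points within 7 of each site):
  D1: {}
  D2: {A, B, C, D, F}
  D3: {A, B}
  D4: {}
  D5: {B, D, E}
No single site covers all 6 demand points.
But {D2, D5} covers everything, so the minimum is 2.

2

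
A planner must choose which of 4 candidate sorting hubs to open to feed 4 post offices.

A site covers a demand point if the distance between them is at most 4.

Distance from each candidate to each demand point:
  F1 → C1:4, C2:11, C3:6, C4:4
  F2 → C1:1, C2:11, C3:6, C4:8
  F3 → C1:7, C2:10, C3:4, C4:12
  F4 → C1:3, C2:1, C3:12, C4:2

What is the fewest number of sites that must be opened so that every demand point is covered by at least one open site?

Coverage sets (demand points within 4 of each site):
  F1: {C1, C4}
  F2: {C1}
  F3: {C3}
  F4: {C1, C2, C4}
No single site covers all 4 demand points.
But {F3, F4} covers everything, so the minimum is 2.

2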